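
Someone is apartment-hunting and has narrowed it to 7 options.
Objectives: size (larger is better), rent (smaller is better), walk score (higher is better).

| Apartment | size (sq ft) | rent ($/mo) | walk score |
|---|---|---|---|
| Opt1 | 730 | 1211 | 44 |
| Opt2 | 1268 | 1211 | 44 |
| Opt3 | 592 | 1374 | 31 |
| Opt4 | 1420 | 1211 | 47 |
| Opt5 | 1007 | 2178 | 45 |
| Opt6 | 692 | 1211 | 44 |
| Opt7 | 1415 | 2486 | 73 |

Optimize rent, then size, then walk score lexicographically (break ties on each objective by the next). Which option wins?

First minimize rent: best is 1211, kept {Opt1, Opt2, Opt4, Opt6}.
Then maximize size: best is 1420, kept {Opt4}.

Opt4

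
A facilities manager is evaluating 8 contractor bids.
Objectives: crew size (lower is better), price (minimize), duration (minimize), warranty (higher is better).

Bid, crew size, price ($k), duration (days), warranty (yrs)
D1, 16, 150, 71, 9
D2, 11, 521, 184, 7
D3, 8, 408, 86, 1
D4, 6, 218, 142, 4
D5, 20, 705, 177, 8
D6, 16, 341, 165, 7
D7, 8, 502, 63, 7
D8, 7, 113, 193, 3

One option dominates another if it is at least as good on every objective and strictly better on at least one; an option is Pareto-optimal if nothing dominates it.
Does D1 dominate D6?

Yes

D1 vs D6: crew size 16≤16, price 150≤341, duration 71≤165, warranty 9≥7 — D1 is at least as good on every objective with at least one strict improvement.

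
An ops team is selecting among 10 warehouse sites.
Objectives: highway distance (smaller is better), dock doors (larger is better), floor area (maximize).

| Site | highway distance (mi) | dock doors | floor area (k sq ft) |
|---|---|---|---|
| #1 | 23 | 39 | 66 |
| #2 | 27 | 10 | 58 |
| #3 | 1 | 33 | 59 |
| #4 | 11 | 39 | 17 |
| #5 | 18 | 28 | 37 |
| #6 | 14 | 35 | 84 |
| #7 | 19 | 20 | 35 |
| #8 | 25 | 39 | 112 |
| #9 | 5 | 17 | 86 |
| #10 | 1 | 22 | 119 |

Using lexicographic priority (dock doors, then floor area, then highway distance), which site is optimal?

First maximize dock doors: best is 39, kept {#1, #4, #8}.
Then maximize floor area: best is 112, kept {#8}.

#8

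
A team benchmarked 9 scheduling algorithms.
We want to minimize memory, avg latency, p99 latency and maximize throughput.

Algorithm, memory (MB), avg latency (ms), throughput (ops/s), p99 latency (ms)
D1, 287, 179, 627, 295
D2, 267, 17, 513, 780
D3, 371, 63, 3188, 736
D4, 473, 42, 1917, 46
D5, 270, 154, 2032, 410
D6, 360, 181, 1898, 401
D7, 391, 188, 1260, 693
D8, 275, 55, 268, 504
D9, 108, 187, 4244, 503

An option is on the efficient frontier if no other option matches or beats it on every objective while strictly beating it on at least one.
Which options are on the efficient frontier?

D1: not dominated.
D2: not dominated (best avg latency).
D3: not dominated.
D4: not dominated (best p99 latency).
D5: not dominated.
D6: not dominated.
D7: dominated by D5 (memory 270≤391, avg latency 154≤188, throughput 2032≥1260, p99 latency 410≤693).
D8: not dominated.
D9: not dominated (best memory).

D1, D2, D3, D4, D5, D6, D8, D9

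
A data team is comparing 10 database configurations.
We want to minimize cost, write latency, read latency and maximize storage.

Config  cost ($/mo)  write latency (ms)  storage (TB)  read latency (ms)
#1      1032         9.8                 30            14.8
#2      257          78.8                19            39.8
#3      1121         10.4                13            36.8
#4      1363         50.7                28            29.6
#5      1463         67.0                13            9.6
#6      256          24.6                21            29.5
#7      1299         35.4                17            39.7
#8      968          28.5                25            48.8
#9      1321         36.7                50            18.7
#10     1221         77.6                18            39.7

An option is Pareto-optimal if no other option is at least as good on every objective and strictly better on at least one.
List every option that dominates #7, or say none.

#1, #6

#1: cost 1032≤1299, write latency 9.8≤35.4, storage 30≥17, read latency 14.8≤39.7 — dominates #7.
#6: cost 256≤1299, write latency 24.6≤35.4, storage 21≥17, read latency 29.5≤39.7 — dominates #7.
Others (#2, #3, #4, #5, #8, #9, #10) are each worse than #7 on at least one objective.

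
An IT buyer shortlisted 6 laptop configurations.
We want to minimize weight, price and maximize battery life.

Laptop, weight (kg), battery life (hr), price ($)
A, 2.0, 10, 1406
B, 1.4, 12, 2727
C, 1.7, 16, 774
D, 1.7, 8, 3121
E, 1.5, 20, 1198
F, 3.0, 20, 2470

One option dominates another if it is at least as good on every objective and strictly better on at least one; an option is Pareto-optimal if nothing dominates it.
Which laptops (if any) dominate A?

C: weight 1.7≤2.0, battery life 16≥10, price 774≤1406 — dominates A.
E: weight 1.5≤2.0, battery life 20≥10, price 1198≤1406 — dominates A.
Others (B, D, F) are each worse than A on at least one objective.

C, E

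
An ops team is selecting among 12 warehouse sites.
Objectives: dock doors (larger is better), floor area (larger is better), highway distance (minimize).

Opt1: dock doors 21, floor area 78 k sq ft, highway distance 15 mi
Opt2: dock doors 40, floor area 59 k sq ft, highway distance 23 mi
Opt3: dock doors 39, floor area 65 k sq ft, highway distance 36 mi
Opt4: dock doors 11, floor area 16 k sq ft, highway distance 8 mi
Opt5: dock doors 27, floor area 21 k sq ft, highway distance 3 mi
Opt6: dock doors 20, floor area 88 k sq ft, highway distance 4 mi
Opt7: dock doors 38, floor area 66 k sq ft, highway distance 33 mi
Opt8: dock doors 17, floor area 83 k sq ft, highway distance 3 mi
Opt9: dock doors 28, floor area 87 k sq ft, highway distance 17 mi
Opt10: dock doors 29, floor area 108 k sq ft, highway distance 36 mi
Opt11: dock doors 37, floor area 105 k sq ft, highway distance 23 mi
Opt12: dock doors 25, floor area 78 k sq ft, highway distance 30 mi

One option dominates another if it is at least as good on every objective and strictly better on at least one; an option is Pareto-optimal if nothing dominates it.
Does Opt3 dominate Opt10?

No

Opt3 vs Opt10: Opt3 is worse on floor area (65 vs 108), so it does not dominate Opt10.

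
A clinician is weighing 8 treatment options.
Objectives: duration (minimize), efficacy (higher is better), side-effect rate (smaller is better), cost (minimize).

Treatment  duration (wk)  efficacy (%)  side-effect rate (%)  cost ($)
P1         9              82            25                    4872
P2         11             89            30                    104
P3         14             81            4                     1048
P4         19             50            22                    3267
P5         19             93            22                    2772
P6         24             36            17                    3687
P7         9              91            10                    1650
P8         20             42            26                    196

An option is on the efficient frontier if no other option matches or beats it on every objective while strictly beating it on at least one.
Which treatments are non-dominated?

P2, P3, P5, P7, P8

P1: dominated by P7 (duration 9≤9, efficacy 91≥82, side-effect rate 10≤25, cost 1650≤4872).
P2: not dominated (best cost).
P3: not dominated (best side-effect rate).
P4: dominated by P3 (duration 14≤19, efficacy 81≥50, side-effect rate 4≤22, cost 1048≤3267).
P5: not dominated (best efficacy).
P6: dominated by P3 (duration 14≤24, efficacy 81≥36, side-effect rate 4≤17, cost 1048≤3687).
P7: not dominated.
P8: not dominated.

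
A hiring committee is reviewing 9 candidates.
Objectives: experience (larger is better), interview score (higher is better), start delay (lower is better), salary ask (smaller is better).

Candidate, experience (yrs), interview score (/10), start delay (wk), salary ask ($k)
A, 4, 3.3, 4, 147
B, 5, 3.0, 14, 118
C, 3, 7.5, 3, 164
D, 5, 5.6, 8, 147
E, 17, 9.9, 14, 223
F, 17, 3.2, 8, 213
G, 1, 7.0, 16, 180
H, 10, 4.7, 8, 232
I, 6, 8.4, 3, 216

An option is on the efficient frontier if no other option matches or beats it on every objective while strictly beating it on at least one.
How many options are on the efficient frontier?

A: not dominated.
B: not dominated (best salary ask).
C: not dominated.
D: not dominated.
E: not dominated (best interview score).
F: not dominated.
G: dominated by C (experience 3≥1, interview score 7.5≥7.0, start delay 3≤16, salary ask 164≤180).
H: not dominated.
I: not dominated.
Pareto-optimal: A, B, C, D, E, F, H, I → 8.

8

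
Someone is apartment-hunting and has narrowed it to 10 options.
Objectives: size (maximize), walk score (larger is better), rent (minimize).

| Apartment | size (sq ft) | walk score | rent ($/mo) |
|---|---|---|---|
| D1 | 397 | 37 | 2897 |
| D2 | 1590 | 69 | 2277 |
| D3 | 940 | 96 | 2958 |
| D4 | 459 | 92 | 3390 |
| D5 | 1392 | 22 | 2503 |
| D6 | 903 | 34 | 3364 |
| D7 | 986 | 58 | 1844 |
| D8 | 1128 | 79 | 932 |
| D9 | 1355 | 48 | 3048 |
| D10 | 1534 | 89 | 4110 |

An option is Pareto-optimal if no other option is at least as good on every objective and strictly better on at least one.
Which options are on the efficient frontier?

D1: dominated by D2 (size 1590≥397, walk score 69≥37, rent 2277≤2897).
D2: not dominated (best size).
D3: not dominated (best walk score).
D4: dominated by D3 (size 940≥459, walk score 96≥92, rent 2958≤3390).
D5: dominated by D2 (size 1590≥1392, walk score 69≥22, rent 2277≤2503).
D6: dominated by D2 (size 1590≥903, walk score 69≥34, rent 2277≤3364).
D7: dominated by D8 (size 1128≥986, walk score 79≥58, rent 932≤1844).
D8: not dominated (best rent).
D9: dominated by D2 (size 1590≥1355, walk score 69≥48, rent 2277≤3048).
D10: not dominated.

D2, D3, D8, D10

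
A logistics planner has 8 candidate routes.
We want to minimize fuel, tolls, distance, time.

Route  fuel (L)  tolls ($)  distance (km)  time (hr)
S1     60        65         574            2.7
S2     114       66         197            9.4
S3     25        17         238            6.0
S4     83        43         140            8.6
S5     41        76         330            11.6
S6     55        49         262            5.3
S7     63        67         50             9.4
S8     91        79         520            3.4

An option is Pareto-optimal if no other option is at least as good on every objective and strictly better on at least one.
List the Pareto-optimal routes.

S1: not dominated (best time).
S2: dominated by S4 (fuel 83≤114, tolls 43≤66, distance 140≤197, time 8.6≤9.4).
S3: not dominated (best fuel).
S4: not dominated.
S5: dominated by S3 (fuel 25≤41, tolls 17≤76, distance 238≤330, time 6.0≤11.6).
S6: not dominated.
S7: not dominated (best distance).
S8: not dominated.

S1, S3, S4, S6, S7, S8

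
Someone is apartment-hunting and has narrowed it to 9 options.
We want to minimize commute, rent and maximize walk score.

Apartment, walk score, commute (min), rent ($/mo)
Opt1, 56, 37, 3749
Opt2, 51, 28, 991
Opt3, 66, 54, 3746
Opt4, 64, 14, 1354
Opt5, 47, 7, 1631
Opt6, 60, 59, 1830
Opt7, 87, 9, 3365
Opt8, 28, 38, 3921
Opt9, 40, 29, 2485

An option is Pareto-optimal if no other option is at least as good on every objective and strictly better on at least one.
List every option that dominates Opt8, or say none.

Opt1: walk score 56≥28, commute 37≤38, rent 3749≤3921 — dominates Opt8.
Opt2: walk score 51≥28, commute 28≤38, rent 991≤3921 — dominates Opt8.
Opt4: walk score 64≥28, commute 14≤38, rent 1354≤3921 — dominates Opt8.
Opt5: walk score 47≥28, commute 7≤38, rent 1631≤3921 — dominates Opt8.
Opt7: walk score 87≥28, commute 9≤38, rent 3365≤3921 — dominates Opt8.
Opt9: walk score 40≥28, commute 29≤38, rent 2485≤3921 — dominates Opt8.
Others (Opt3, Opt6) are each worse than Opt8 on at least one objective.

Opt1, Opt2, Opt4, Opt5, Opt7, Opt9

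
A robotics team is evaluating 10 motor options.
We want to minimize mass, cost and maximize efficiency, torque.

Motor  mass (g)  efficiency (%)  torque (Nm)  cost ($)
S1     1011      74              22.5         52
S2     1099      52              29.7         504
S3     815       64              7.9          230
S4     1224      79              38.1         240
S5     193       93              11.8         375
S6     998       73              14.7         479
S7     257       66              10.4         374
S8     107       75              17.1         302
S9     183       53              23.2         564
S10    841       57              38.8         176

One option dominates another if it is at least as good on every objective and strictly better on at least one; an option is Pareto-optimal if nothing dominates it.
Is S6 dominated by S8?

S8 vs S6: mass 107≤998, efficiency 75≥73, torque 17.1≥14.7, cost 302≤479 — S8 is at least as good on every objective with at least one strict improvement.

Yes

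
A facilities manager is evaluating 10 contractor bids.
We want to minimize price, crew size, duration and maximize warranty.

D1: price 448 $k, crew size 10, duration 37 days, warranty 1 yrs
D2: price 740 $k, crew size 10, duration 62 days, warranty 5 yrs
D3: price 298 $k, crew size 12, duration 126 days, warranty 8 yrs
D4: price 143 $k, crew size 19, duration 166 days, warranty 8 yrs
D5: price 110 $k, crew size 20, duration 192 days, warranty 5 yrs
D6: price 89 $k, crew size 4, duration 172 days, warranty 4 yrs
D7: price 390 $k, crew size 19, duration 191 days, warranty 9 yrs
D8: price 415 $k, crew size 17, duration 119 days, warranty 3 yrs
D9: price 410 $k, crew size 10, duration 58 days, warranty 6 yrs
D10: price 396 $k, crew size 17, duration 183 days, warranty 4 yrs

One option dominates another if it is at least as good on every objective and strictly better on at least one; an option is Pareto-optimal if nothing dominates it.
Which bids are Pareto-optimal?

D1: not dominated (best duration).
D2: dominated by D9 (price 410≤740, crew size 10≤10, duration 58≤62, warranty 6≥5).
D3: not dominated.
D4: not dominated.
D5: not dominated.
D6: not dominated (best price).
D7: not dominated (best warranty).
D8: dominated by D9 (price 410≤415, crew size 10≤17, duration 58≤119, warranty 6≥3).
D9: not dominated.
D10: dominated by D3 (price 298≤396, crew size 12≤17, duration 126≤183, warranty 8≥4).

D1, D3, D4, D5, D6, D7, D9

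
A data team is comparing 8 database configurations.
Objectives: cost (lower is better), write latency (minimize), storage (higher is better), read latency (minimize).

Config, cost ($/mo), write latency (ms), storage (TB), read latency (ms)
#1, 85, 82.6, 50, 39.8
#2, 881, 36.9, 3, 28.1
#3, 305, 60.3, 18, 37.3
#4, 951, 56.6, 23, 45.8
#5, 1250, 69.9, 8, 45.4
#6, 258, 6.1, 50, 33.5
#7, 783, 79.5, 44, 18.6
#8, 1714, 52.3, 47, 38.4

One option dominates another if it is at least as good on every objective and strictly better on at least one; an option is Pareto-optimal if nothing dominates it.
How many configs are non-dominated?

4

#1: not dominated (best cost).
#2: not dominated.
#3: dominated by #6 (cost 258≤305, write latency 6.1≤60.3, storage 50≥18, read latency 33.5≤37.3).
#4: dominated by #6 (cost 258≤951, write latency 6.1≤56.6, storage 50≥23, read latency 33.5≤45.8).
#5: dominated by #3 (cost 305≤1250, write latency 60.3≤69.9, storage 18≥8, read latency 37.3≤45.4).
#6: not dominated (best write latency).
#7: not dominated (best read latency).
#8: dominated by #6 (cost 258≤1714, write latency 6.1≤52.3, storage 50≥47, read latency 33.5≤38.4).
Pareto-optimal: #1, #2, #6, #7 → 4.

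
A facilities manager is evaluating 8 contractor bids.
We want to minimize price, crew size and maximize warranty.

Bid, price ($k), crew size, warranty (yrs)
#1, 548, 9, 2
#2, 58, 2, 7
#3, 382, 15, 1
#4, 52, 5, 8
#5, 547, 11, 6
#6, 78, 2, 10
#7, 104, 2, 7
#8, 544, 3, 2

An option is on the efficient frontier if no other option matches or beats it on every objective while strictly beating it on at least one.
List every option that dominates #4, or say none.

none

#1: worse on price (548 vs 52).
#2: worse on price (58 vs 52).
#3: worse on price (382 vs 52).
#5: worse on price (547 vs 52).
#6: worse on price (78 vs 52).
#7: worse on price (104 vs 52).
#8: worse on price (544 vs 52).
No option dominates #4.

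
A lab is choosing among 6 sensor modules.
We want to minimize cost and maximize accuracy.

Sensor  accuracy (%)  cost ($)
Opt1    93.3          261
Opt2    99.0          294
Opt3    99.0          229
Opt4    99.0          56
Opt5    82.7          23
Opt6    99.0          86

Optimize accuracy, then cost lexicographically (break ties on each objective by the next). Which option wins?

Opt4

First maximize accuracy: best is 99.0, kept {Opt2, Opt3, Opt4, Opt6}.
Then minimize cost: best is 56, kept {Opt4}.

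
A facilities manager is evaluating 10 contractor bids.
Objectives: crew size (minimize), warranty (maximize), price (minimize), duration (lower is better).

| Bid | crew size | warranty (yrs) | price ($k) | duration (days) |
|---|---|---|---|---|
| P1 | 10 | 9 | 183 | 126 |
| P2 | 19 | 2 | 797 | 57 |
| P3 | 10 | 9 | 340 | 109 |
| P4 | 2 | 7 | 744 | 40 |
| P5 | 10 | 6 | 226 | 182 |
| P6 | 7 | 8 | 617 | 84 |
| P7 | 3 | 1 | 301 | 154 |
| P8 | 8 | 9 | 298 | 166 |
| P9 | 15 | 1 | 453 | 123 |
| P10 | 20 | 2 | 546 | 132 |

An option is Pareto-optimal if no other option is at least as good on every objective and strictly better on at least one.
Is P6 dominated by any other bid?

P1: worse on crew size (10 vs 7).
P2: worse on crew size (19 vs 7).
P3: worse on crew size (10 vs 7).
P4: worse on warranty (7 vs 8).
P5: worse on crew size (10 vs 7).
P7: worse on warranty (1 vs 8).
P8: worse on crew size (8 vs 7).
P9: worse on crew size (15 vs 7).
P10: worse on crew size (20 vs 7).
No option is at least as good as P6 on every objective and strictly better on one.

No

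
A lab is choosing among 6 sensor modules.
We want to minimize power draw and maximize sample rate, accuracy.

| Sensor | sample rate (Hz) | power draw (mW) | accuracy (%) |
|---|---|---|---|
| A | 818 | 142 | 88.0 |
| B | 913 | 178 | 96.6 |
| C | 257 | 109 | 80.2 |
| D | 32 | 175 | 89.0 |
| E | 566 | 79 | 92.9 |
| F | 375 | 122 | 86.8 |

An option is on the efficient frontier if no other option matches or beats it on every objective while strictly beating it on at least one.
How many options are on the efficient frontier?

3

A: not dominated.
B: not dominated (best sample rate).
C: dominated by E (sample rate 566≥257, power draw 79≤109, accuracy 92.9≥80.2).
D: dominated by E (sample rate 566≥32, power draw 79≤175, accuracy 92.9≥89.0).
E: not dominated (best power draw).
F: dominated by E (sample rate 566≥375, power draw 79≤122, accuracy 92.9≥86.8).
Pareto-optimal: A, B, E → 3.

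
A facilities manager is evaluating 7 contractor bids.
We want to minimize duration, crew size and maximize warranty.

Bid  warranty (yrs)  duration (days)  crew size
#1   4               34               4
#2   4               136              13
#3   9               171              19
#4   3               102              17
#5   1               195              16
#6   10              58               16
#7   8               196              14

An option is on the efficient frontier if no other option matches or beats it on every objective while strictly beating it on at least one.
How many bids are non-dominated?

#1: not dominated (best duration).
#2: dominated by #1 (warranty 4≥4, duration 34≤136, crew size 4≤13).
#3: dominated by #6 (warranty 10≥9, duration 58≤171, crew size 16≤19).
#4: dominated by #1 (warranty 4≥3, duration 34≤102, crew size 4≤17).
#5: dominated by #1 (warranty 4≥1, duration 34≤195, crew size 4≤16).
#6: not dominated (best warranty).
#7: not dominated.
Pareto-optimal: #1, #6, #7 → 3.

3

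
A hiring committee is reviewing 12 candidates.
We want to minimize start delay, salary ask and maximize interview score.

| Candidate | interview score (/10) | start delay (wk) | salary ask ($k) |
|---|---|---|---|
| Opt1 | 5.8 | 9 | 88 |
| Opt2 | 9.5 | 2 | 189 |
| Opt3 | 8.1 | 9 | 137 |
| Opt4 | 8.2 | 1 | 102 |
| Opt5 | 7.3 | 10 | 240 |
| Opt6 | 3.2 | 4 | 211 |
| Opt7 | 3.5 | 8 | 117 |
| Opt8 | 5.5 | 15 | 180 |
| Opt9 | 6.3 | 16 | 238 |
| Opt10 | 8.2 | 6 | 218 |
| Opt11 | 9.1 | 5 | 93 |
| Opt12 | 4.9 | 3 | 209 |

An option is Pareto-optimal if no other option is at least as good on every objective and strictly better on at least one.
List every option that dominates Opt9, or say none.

Opt2: interview score 9.5≥6.3, start delay 2≤16, salary ask 189≤238 — dominates Opt9.
Opt3: interview score 8.1≥6.3, start delay 9≤16, salary ask 137≤238 — dominates Opt9.
Opt4: interview score 8.2≥6.3, start delay 1≤16, salary ask 102≤238 — dominates Opt9.
Opt10: interview score 8.2≥6.3, start delay 6≤16, salary ask 218≤238 — dominates Opt9.
Opt11: interview score 9.1≥6.3, start delay 5≤16, salary ask 93≤238 — dominates Opt9.
Others (Opt1, Opt5, Opt6, Opt7, Opt8, Opt12) are each worse than Opt9 on at least one objective.

Opt2, Opt3, Opt4, Opt10, Opt11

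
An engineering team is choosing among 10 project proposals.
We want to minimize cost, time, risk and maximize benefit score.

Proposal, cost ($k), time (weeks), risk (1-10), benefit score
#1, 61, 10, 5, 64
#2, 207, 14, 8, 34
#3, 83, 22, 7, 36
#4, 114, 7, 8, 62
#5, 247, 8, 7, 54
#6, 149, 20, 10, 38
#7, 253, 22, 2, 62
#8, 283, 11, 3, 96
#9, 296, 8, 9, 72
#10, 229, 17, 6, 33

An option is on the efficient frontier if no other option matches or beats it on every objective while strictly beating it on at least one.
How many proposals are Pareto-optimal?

6

#1: not dominated (best cost).
#2: dominated by #1 (cost 61≤207, time 10≤14, risk 5≤8, benefit score 64≥34).
#3: dominated by #1 (cost 61≤83, time 10≤22, risk 5≤7, benefit score 64≥36).
#4: not dominated (best time).
#5: not dominated.
#6: dominated by #1 (cost 61≤149, time 10≤20, risk 5≤10, benefit score 64≥38).
#7: not dominated (best risk).
#8: not dominated (best benefit score).
#9: not dominated.
#10: dominated by #1 (cost 61≤229, time 10≤17, risk 5≤6, benefit score 64≥33).
Pareto-optimal: #1, #4, #5, #7, #8, #9 → 6.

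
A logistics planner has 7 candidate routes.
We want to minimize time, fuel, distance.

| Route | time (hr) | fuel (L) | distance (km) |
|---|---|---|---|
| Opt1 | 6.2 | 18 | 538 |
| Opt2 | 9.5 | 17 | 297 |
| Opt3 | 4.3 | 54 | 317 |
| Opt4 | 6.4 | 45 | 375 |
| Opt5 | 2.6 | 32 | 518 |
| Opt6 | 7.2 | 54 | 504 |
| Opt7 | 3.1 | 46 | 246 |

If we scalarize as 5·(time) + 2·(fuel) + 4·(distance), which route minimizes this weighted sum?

Opt1: 5·6.2 + 2·18 + 4·538 = 2219.0
Opt2: 5·9.5 + 2·17 + 4·297 = 1269.5
Opt3: 5·4.3 + 2·54 + 4·317 = 1397.5
Opt4: 5·6.4 + 2·45 + 4·375 = 1622.0
Opt5: 5·2.6 + 2·32 + 4·518 = 2149.0
Opt6: 5·7.2 + 2·54 + 4·504 = 2160.0
Opt7: 5·3.1 + 2·46 + 4·246 = 1091.5
Lowest: Opt7 at 1091.5.

Opt7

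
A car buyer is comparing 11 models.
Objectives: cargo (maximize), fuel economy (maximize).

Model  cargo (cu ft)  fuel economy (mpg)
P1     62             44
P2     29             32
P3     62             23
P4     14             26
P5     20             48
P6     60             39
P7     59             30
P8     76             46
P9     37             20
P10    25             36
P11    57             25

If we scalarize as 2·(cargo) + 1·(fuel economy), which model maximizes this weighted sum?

P8

P1: 2·62 + 1·44 = 168
P2: 2·29 + 1·32 = 90
P3: 2·62 + 1·23 = 147
P4: 2·14 + 1·26 = 54
P5: 2·20 + 1·48 = 88
P6: 2·60 + 1·39 = 159
P7: 2·59 + 1·30 = 148
P8: 2·76 + 1·46 = 198
P9: 2·37 + 1·20 = 94
P10: 2·25 + 1·36 = 86
P11: 2·57 + 1·25 = 139
Highest: P8 at 198.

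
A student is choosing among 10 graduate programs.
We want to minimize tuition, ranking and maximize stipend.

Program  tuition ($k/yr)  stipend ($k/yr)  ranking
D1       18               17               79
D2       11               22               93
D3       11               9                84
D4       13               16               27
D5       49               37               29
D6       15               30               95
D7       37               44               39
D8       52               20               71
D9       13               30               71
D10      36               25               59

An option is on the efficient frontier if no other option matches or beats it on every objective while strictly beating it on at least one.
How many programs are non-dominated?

7

D1: dominated by D9 (tuition 13≤18, stipend 30≥17, ranking 71≤79).
D2: not dominated.
D3: not dominated.
D4: not dominated (best ranking).
D5: not dominated.
D6: dominated by D9 (tuition 13≤15, stipend 30≥30, ranking 71≤95).
D7: not dominated (best stipend).
D8: dominated by D5 (tuition 49≤52, stipend 37≥20, ranking 29≤71).
D9: not dominated.
D10: not dominated.
Pareto-optimal: D2, D3, D4, D5, D7, D9, D10 → 7.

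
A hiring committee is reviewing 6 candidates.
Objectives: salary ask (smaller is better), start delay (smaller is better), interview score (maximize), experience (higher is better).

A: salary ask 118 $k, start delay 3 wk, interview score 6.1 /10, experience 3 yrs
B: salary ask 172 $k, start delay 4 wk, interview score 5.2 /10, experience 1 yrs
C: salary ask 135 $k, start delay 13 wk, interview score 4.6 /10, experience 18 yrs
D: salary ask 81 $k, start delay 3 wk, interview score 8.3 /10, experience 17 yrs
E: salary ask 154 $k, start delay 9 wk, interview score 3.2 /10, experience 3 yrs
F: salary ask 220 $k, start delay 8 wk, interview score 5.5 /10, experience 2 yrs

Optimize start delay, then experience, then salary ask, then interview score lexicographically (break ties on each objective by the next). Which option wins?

First minimize start delay: best is 3, kept {A, D}.
Then maximize experience: best is 17, kept {D}.

D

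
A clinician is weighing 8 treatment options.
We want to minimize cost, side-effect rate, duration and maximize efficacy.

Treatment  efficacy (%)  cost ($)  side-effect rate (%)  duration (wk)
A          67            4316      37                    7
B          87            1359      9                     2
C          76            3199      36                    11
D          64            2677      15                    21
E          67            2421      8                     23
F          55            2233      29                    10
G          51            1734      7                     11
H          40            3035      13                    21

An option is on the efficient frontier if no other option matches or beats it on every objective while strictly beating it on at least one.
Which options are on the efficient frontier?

A: dominated by B (efficacy 87≥67, cost 1359≤4316, side-effect rate 9≤37, duration 2≤7).
B: not dominated (best efficacy).
C: dominated by B (efficacy 87≥76, cost 1359≤3199, side-effect rate 9≤36, duration 2≤11).
D: dominated by B (efficacy 87≥64, cost 1359≤2677, side-effect rate 9≤15, duration 2≤21).
E: not dominated.
F: dominated by B (efficacy 87≥55, cost 1359≤2233, side-effect rate 9≤29, duration 2≤10).
G: not dominated (best side-effect rate).
H: dominated by B (efficacy 87≥40, cost 1359≤3035, side-effect rate 9≤13, duration 2≤21).

B, E, G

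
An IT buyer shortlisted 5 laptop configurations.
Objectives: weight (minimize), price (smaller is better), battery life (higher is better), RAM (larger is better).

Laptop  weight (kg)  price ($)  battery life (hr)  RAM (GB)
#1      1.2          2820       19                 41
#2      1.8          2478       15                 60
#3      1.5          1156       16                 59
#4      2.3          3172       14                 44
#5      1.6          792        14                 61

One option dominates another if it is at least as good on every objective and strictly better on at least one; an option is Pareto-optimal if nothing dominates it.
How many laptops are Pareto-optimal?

#1: not dominated (best weight).
#2: not dominated.
#3: not dominated.
#4: dominated by #2 (weight 1.8≤2.3, price 2478≤3172, battery life 15≥14, RAM 60≥44).
#5: not dominated (best price).
Pareto-optimal: #1, #2, #3, #5 → 4.

4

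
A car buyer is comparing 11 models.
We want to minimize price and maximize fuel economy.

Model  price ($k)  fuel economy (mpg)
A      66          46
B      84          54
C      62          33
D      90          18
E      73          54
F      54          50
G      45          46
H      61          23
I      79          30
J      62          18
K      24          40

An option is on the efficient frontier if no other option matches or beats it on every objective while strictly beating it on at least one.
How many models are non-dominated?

4

A: dominated by F (price 54≤66, fuel economy 50≥46).
B: dominated by E (price 73≤84, fuel economy 54≥54).
C: dominated by F (price 54≤62, fuel economy 50≥33).
D: dominated by A (price 66≤90, fuel economy 46≥18).
E: not dominated.
F: not dominated.
G: not dominated.
H: dominated by F (price 54≤61, fuel economy 50≥23).
I: dominated by A (price 66≤79, fuel economy 46≥30).
J: dominated by C (price 62≤62, fuel economy 33≥18).
K: not dominated (best price).
Pareto-optimal: E, F, G, K → 4.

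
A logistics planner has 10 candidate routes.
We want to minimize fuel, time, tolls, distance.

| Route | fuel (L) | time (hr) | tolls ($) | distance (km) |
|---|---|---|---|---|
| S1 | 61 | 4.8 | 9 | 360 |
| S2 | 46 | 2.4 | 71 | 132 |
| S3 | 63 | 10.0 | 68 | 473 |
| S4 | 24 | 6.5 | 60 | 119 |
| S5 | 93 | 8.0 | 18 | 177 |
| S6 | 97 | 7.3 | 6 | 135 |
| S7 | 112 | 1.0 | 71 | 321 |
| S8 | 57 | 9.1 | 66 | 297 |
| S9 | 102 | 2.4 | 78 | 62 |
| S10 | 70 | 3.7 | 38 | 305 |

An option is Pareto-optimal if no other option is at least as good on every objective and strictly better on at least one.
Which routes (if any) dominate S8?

S4: fuel 24≤57, time 6.5≤9.1, tolls 60≤66, distance 119≤297 — dominates S8.
Others (S1, S2, S3, S5, S6, S7, S9, S10) are each worse than S8 on at least one objective.

S4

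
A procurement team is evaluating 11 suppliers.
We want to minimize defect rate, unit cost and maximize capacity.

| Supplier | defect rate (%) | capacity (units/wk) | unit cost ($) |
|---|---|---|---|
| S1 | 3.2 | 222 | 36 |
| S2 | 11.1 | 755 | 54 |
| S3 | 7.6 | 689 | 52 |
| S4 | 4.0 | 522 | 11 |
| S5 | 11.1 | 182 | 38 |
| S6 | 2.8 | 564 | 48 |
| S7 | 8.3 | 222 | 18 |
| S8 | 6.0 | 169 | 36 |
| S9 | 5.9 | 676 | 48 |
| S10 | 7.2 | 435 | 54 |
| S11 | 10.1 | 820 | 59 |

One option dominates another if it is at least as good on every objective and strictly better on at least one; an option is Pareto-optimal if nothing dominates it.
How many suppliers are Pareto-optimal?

7

S1: not dominated.
S2: not dominated.
S3: not dominated.
S4: not dominated (best unit cost).
S5: dominated by S1 (defect rate 3.2≤11.1, capacity 222≥182, unit cost 36≤38).
S6: not dominated (best defect rate).
S7: dominated by S4 (defect rate 4.0≤8.3, capacity 522≥222, unit cost 11≤18).
S8: dominated by S1 (defect rate 3.2≤6.0, capacity 222≥169, unit cost 36≤36).
S9: not dominated.
S10: dominated by S4 (defect rate 4.0≤7.2, capacity 522≥435, unit cost 11≤54).
S11: not dominated (best capacity).
Pareto-optimal: S1, S2, S3, S4, S6, S9, S11 → 7.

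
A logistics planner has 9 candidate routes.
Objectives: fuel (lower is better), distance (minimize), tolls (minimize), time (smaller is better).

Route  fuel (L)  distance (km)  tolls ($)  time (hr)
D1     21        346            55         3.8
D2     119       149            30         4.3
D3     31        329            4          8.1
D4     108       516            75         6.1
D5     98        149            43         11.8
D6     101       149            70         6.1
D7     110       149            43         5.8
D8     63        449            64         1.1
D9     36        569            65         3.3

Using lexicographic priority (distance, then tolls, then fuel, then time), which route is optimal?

D2

First minimize distance: best is 149, kept {D2, D5, D6, D7}.
Then minimize tolls: best is 30, kept {D2}.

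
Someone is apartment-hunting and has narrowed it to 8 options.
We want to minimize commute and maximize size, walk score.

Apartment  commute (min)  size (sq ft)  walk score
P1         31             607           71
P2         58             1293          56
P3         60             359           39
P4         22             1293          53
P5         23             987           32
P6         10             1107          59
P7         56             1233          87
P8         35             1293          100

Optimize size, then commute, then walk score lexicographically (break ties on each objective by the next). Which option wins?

First maximize size: best is 1293, kept {P2, P4, P8}.
Then minimize commute: best is 22, kept {P4}.

P4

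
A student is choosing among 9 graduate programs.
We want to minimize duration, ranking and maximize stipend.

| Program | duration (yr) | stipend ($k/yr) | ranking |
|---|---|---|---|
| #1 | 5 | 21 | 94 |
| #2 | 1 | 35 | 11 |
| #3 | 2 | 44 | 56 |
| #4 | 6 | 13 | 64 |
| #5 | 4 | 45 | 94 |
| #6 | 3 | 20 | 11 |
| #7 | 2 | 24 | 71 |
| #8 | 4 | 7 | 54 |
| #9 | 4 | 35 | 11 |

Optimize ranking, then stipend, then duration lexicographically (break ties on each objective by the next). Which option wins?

#2

First minimize ranking: best is 11, kept {#2, #6, #9}.
Then maximize stipend: best is 35, kept {#2, #9}.
Then minimize duration: best is 1, kept {#2}.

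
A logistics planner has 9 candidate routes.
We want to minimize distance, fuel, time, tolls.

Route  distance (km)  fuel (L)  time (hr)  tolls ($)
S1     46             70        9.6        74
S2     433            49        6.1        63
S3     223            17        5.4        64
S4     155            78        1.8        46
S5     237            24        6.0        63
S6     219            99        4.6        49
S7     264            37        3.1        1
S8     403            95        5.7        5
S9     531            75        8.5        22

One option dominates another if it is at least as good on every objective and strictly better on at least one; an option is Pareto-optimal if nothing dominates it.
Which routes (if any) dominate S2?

S5: distance 237≤433, fuel 24≤49, time 6.0≤6.1, tolls 63≤63 — dominates S2.
S7: distance 264≤433, fuel 37≤49, time 3.1≤6.1, tolls 1≤63 — dominates S2.
Others (S1, S3, S4, S6, S8, S9) are each worse than S2 on at least one objective.

S5, S7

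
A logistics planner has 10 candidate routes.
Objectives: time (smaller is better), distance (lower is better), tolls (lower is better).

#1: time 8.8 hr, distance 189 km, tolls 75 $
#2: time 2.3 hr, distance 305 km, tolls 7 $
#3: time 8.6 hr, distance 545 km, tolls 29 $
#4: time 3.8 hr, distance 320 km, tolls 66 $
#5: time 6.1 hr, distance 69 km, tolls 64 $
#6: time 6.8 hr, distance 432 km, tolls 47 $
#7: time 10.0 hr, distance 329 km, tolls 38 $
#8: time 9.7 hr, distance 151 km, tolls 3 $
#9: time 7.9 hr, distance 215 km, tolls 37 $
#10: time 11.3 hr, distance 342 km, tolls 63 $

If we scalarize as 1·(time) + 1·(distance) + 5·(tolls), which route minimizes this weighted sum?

#8

#1: 1·8.8 + 1·189 + 5·75 = 572.8
#2: 1·2.3 + 1·305 + 5·7 = 342.3
#3: 1·8.6 + 1·545 + 5·29 = 698.6
#4: 1·3.8 + 1·320 + 5·66 = 653.8
#5: 1·6.1 + 1·69 + 5·64 = 395.1
#6: 1·6.8 + 1·432 + 5·47 = 673.8
#7: 1·10.0 + 1·329 + 5·38 = 529.0
#8: 1·9.7 + 1·151 + 5·3 = 175.7
#9: 1·7.9 + 1·215 + 5·37 = 407.9
#10: 1·11.3 + 1·342 + 5·63 = 668.3
Lowest: #8 at 175.7.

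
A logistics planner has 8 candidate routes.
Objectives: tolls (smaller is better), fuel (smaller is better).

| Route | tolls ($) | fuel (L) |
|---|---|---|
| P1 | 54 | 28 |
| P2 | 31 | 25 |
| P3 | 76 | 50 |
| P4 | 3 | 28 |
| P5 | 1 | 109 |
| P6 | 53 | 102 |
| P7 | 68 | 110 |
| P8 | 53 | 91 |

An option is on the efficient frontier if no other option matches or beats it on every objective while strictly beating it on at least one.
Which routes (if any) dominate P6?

P2, P4, P8

P2: tolls 31≤53, fuel 25≤102 — dominates P6.
P4: tolls 3≤53, fuel 28≤102 — dominates P6.
P8: tolls 53≤53, fuel 91≤102 — dominates P6.
Others (P1, P3, P5, P7) are each worse than P6 on at least one objective.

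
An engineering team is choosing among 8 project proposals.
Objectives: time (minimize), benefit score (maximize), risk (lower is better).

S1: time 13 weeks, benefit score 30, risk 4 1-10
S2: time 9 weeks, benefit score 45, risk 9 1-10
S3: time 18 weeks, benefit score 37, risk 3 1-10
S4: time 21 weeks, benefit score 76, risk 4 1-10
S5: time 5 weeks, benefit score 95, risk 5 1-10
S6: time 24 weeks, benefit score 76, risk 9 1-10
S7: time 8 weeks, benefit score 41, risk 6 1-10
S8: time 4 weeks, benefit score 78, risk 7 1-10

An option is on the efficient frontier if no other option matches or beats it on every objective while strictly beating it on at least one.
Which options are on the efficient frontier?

S1: not dominated.
S2: dominated by S5 (time 5≤9, benefit score 95≥45, risk 5≤9).
S3: not dominated (best risk).
S4: not dominated.
S5: not dominated (best benefit score).
S6: dominated by S4 (time 21≤24, benefit score 76≥76, risk 4≤9).
S7: dominated by S5 (time 5≤8, benefit score 95≥41, risk 5≤6).
S8: not dominated (best time).

S1, S3, S4, S5, S8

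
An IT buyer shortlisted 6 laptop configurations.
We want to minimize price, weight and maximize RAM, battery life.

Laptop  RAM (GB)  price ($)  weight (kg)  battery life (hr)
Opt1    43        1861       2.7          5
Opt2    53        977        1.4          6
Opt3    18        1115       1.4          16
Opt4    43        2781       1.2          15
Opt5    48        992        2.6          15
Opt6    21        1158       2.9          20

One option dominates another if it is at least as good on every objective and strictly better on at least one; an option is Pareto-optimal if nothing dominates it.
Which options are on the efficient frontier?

Opt2, Opt3, Opt4, Opt5, Opt6

Opt1: dominated by Opt2 (RAM 53≥43, price 977≤1861, weight 1.4≤2.7, battery life 6≥5).
Opt2: not dominated (best RAM).
Opt3: not dominated.
Opt4: not dominated (best weight).
Opt5: not dominated.
Opt6: not dominated (best battery life).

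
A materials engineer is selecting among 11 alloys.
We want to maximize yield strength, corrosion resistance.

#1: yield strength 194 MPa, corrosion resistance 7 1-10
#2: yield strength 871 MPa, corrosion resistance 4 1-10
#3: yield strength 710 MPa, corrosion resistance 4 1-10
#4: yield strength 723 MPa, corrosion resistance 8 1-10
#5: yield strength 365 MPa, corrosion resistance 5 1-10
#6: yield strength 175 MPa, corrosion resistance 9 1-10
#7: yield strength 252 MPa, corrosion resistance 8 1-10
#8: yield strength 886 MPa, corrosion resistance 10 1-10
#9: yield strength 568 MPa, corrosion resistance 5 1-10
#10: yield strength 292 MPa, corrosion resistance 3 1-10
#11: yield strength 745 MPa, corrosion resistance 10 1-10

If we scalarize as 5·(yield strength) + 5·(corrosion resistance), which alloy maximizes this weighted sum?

#1: 5·194 + 5·7 = 1005
#2: 5·871 + 5·4 = 4375
#3: 5·710 + 5·4 = 3570
#4: 5·723 + 5·8 = 3655
#5: 5·365 + 5·5 = 1850
#6: 5·175 + 5·9 = 920
#7: 5·252 + 5·8 = 1300
#8: 5·886 + 5·10 = 4480
#9: 5·568 + 5·5 = 2865
#10: 5·292 + 5·3 = 1475
#11: 5·745 + 5·10 = 3775
Highest: #8 at 4480.

#8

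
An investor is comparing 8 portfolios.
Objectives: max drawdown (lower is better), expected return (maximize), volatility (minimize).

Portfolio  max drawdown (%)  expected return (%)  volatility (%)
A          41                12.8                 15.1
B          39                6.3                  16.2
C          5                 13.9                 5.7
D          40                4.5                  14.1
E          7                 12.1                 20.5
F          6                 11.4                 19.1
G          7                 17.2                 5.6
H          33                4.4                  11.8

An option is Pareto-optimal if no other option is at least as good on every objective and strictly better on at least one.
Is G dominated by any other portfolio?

A: worse on max drawdown (41 vs 7).
B: worse on max drawdown (39 vs 7).
C: worse on expected return (13.9 vs 17.2).
D: worse on max drawdown (40 vs 7).
E: worse on expected return (12.1 vs 17.2).
F: worse on expected return (11.4 vs 17.2).
H: worse on max drawdown (33 vs 7).
No option is at least as good as G on every objective and strictly better on one.

No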